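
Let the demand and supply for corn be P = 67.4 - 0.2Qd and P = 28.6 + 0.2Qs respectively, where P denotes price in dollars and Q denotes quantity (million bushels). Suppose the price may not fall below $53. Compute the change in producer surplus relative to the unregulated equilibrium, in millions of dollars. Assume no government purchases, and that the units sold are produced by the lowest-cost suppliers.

Rearranging demand gives Qd = 337 - 5P; rearranging supply gives Qs = 5P - 143. In a free market, 337 - 5P = 5P - 143 gives the equilibrium P* = 48, Q* = 97.
Since 53 > 48, the floor is binding.
At P = 53: Qd = 337 - 5·53 = 72 and Qs = 5·53 - 143 = 122.
Producer surplus without the control is ½ · (48 - 28.6) · 97 = 940.9.
With the floor, 72 units are sold at 53. The supply price at Q = 72 is 43, so PS = ½ · [(53 - 28.6) + (53 - 43)] · 72 = 1238.4.
Change in producer surplus = 1238.4 - 940.9 = 297.5.

297.5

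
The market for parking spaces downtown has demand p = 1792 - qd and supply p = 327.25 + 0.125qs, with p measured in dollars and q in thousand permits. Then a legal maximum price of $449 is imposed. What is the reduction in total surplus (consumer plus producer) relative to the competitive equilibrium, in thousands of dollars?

Rearranging demand gives qd = 1792 - p; rearranging supply gives qs = 8p - 2618. Setting quantity demanded equal to quantity supplied, 1792 - p = 8p - 2618, gives p* = 490 and q* = 1302.
Since 449 < 490, the ceiling is binding.
At p = 449: qd = 1792 - 449 = 1343 and qs = 8·449 - 2618 = 974.
Quantity traded falls to 974. At q = 974 the demand price is 1792 - 974 = 818 and the supply price is (2618 + 974)/8 = 449.
Deadweight loss = ½ · (818 - 449) · (1302 - 974) = ½ · 369 · 328 = 60516.

60516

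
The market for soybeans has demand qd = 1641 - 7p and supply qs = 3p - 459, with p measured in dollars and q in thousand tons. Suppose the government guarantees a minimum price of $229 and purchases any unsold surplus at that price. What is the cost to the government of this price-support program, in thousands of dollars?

Without the control the market clears where 1641 - 7p = 3p - 459, i.e. p* = 210 and q* = 171.
Since 229 > 210, the floor is binding.
At p = 229: qd = 1641 - 7·229 = 38 and qs = 3·229 - 459 = 228.
Surplus = qs - qd = 190.
Government expenditure = surplus × support price = 190 × 229 = 43510.

43510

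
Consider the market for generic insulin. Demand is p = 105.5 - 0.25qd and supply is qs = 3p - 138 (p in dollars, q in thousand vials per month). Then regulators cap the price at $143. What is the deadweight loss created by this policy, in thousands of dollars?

0

Rearranging demand gives qd = 422 - 4p. Equilibrium: 422 - 4p = 3p - 138, so 560 = 7p and p* = 80, q* = 102.
The ceiling of 143 is above the equilibrium price 80, so it is not binding; the market clears at p* = 80, q* = 102.
Since the control does not bind, no trades are prevented and deadweight loss is zero.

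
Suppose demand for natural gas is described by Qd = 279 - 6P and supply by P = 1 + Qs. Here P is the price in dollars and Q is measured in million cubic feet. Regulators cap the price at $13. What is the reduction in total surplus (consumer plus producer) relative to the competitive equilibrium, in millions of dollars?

Rearranging supply gives Qs = P - 1. Setting quantity demanded equal to quantity supplied, 279 - 6P = P - 1, gives P* = 40 and Q* = 39.
Because the ceiling (13) lies below the market-clearing price, it is binding.
At P = 13: Qd = 279 - 6·13 = 201 and Qs = 13 - 1 = 12.
Quantity traded falls to 12. At Q = 12 the demand price is (279 - 12)/6 = 44.5 and the supply price is 1 + 12 = 13.
Deadweight loss = ½ · (44.5 - 13) · (39 - 12) = ½ · 31.5 · 27 = 425.25.

425.25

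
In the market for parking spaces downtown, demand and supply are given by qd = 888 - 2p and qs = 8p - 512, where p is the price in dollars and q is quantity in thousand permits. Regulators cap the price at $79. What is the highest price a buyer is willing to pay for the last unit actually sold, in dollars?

384

Equilibrium: 888 - 2p = 8p - 512, so 1400 = 10p and p* = 140, q* = 608.
Since 79 < 140, the ceiling is binding.
At p = 79: qd = 888 - 2·79 = 730 and qs = 8·79 - 512 = 120.
Only 120 units reach the market. On the demand curve, the marginal buyer's willingness to pay at q = 120 is (888 - 120)/2 = 384.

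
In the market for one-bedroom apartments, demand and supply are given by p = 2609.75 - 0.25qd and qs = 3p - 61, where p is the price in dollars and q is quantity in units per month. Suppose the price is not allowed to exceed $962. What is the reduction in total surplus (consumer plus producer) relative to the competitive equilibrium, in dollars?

Rearranging demand gives qd = 10439 - 4p. Without the control the market clears where 10439 - 4p = 3p - 61, i.e. p* = 1500 and q* = 4439.
Because the ceiling (962) lies below the market-clearing price, it is binding.
At p = 962: qd = 10439 - 4·962 = 6591 and qs = 3·962 - 61 = 2825.
Quantity traded falls to 2825. At q = 2825 the demand price is (10439 - 2825)/4 = 1903.5 and the supply price is (61 + 2825)/3 = 962.
Deadweight loss = ½ · (1903.5 - 962) · (4439 - 2825) = ½ · 941.5 · 1614 = 759790.5.

759790.5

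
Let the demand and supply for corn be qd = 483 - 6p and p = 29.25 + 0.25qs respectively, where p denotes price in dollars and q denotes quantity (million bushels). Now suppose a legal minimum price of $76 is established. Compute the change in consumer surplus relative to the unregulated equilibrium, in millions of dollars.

-1200

Rearranging supply gives qs = 4p - 117. In a free market, 483 - 6p = 4p - 117 gives the equilibrium p* = 60, q* = 123.
Since 76 > 60, the floor is binding.
At p = 76: qd = 483 - 6·76 = 27 and qs = 4·76 - 117 = 187.
Consumer surplus without the control is ½ · (80.5 - 60) · 123 = 1260.75.
With the floor, consumers buy 27 units at 76, so CS = ½ · (80.5 - 76) · 27 = 60.75.
Change in consumer surplus = 60.75 - 1260.75 = -1200.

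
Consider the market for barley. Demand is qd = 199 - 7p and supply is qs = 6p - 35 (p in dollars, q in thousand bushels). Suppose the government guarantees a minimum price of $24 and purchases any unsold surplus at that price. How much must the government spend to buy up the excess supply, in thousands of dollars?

1872

Without the control the market clears where 199 - 7p = 6p - 35, i.e. p* = 18 and q* = 73.
The floor of 24 is above the equilibrium price 18, so it binds.
At p = 24: qd = 199 - 7·24 = 31 and qs = 6·24 - 35 = 109.
Surplus = qs - qd = 78.
Government expenditure = surplus × support price = 78 × 24 = 1872.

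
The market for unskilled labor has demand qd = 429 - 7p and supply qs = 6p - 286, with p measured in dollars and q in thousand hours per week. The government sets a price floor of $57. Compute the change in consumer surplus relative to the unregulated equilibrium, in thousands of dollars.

-74

Equilibrium: 429 - 7p = 6p - 286, so 715 = 13p and p* = 55, q* = 44.
Because the floor (57) lies above the market-clearing price, it is binding.
At p = 57: qd = 429 - 7·57 = 30 and qs = 6·57 - 286 = 56.
Consumer surplus without the control is ½ · (429/7 - 55) · 44 = 968/7.
With the floor, consumers buy 30 units at 57, so CS = ½ · (429/7 - 57) · 30 = 450/7.
Change in consumer surplus = 450/7 - 968/7 = -74.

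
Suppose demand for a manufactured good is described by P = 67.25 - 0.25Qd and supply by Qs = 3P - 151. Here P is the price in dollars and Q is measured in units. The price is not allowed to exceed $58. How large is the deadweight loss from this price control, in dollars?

10.5

Rearranging demand gives Qd = 269 - 4P. Equilibrium: 269 - 4P = 3P - 151, so 420 = 7P and P* = 60, Q* = 29.
Since 58 < 60, the ceiling is binding.
At P = 58: Qd = 269 - 4·58 = 37 and Qs = 3·58 - 151 = 23.
Quantity traded falls to 23. At Q = 23 the demand price is (269 - 23)/4 = 61.5 and the supply price is (151 + 23)/3 = 58.
Deadweight loss = ½ · (61.5 - 58) · (29 - 23) = ½ · 3.5 · 6 = 10.5.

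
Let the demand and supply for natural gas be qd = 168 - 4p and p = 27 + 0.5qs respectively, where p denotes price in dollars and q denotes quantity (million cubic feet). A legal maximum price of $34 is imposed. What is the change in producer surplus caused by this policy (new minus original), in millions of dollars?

-51

Rearranging supply gives qs = 2p - 54. In a free market, 168 - 4p = 2p - 54 gives the equilibrium p* = 37, q* = 20.
Because the ceiling (34) lies below the market-clearing price, it is binding.
At p = 34: qd = 168 - 4·34 = 32 and qs = 2·34 - 54 = 14.
Producer surplus without the control is ½ · (37 - 27) · 20 = 100.
With the ceiling, producers sell 14 units at 34, so PS = ½ · (34 - 27) · 14 = 49.
Change in producer surplus = 49 - 100 = -51.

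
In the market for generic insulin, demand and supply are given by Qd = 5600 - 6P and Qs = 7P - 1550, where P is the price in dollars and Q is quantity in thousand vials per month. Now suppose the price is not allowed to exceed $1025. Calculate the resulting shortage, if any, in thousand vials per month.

Without the control the market clears where 5600 - 6P = 7P - 1550, i.e. P* = 550 and Q* = 2300.
Since 1025 is above P* = 550, the ceiling does not bind and the free-market outcome prevails.
Since the control does not bind, there is no shortage.

0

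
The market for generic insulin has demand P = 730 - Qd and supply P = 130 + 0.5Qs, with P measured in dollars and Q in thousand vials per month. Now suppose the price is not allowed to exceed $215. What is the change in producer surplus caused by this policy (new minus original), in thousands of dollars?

Rearranging demand gives Qd = 730 - P; rearranging supply gives Qs = 2P - 260. Equilibrium: 730 - P = 2P - 260, so 990 = 3P and P* = 330, Q* = 400.
Since 215 < 330, the ceiling is binding.
At P = 215: Qd = 730 - 215 = 515 and Qs = 2·215 - 260 = 170.
Producer surplus without the control is ½ · (330 - 130) · 400 = 40000.
With the ceiling, producers sell 170 units at 215, so PS = ½ · (215 - 130) · 170 = 7225.
Change in producer surplus = 7225 - 40000 = -32775.

-32775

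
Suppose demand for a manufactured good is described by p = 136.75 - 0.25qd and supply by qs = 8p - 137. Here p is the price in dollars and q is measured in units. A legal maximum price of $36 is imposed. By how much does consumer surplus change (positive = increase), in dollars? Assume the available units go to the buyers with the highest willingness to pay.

Rearranging demand gives qd = 547 - 4p. Without the control the market clears where 547 - 4p = 8p - 137, i.e. p* = 57 and q* = 319.
Since 36 < 57, the ceiling is binding.
At p = 36: qd = 547 - 4·36 = 403 and qs = 8·36 - 137 = 151.
Consumer surplus without the control is ½ · (136.75 - 57) · 319 = 12720.125.
With the ceiling, 151 units are sold at 36 (assume they go to the highest-value buyers). The demand price at q = 151 is 99, so CS = ½ · [(136.75 - 36) + (99 - 36)] · 151 = 12363.125.
Change in consumer surplus = 12363.125 - 12720.125 = -357.

-357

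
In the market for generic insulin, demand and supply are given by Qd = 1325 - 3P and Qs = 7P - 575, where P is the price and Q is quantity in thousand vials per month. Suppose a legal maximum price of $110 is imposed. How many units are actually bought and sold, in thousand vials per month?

195

Without the control the market clears where 1325 - 3P = 7P - 575, i.e. P* = 190 and Q* = 755.
Because the ceiling (110) lies below the market-clearing price, it is binding.
At P = 110: Qd = 1325 - 3·110 = 995 and Qs = 7·110 - 575 = 195.
The quantity actually transacted is the short side, supply: 195.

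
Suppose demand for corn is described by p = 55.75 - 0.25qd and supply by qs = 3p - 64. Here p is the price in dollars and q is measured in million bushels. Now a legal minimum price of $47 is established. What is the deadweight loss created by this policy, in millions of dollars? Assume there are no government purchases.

Rearranging demand gives qd = 223 - 4p. Equilibrium: 223 - 4p = 3p - 64, so 287 = 7p and p* = 41, q* = 59.
The floor of 47 is above the equilibrium price 41, so it binds.
At p = 47: qd = 223 - 4·47 = 35 and qs = 3·47 - 64 = 77.
Quantity traded falls to 35. At q = 35 the demand price is (223 - 35)/4 = 47 and the supply price is (64 + 35)/3 = 33.
Deadweight loss = ½ · (47 - 33) · (59 - 35) = ½ · 14 · 24 = 168.

168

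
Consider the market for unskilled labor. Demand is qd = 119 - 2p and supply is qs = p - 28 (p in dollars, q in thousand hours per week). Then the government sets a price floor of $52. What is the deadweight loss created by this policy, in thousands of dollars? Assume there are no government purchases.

In a free market, 119 - 2p = p - 28 gives the equilibrium p* = 49, q* = 21.
The floor of 52 is above the equilibrium price 49, so it binds.
At p = 52: qd = 119 - 2·52 = 15 and qs = 52 - 28 = 24.
Quantity traded falls to 15. At q = 15 the demand price is (119 - 15)/2 = 52 and the supply price is 28 + 15 = 43.
Deadweight loss = ½ · (52 - 43) · (21 - 15) = ½ · 9 · 6 = 27.

27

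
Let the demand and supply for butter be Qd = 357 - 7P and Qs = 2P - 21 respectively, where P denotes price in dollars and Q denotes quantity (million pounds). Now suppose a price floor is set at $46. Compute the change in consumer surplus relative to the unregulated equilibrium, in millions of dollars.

-196

Without the control the market clears where 357 - 7P = 2P - 21, i.e. P* = 42 and Q* = 63.
Because the floor (46) lies above the market-clearing price, it is binding.
At P = 46: Qd = 357 - 7·46 = 35 and Qs = 2·46 - 21 = 71.
Consumer surplus without the control is ½ · (51 - 42) · 63 = 283.5.
With the floor, consumers buy 35 units at 46, so CS = ½ · (51 - 46) · 35 = 87.5.
Change in consumer surplus = 87.5 - 283.5 = -196.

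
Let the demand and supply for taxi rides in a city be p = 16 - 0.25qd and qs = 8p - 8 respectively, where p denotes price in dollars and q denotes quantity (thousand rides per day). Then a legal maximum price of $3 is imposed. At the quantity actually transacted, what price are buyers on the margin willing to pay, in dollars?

12

Rearranging demand gives qd = 64 - 4p. Without the control the market clears where 64 - 4p = 8p - 8, i.e. p* = 6 and q* = 40.
The ceiling of 3 is below the equilibrium price 6, so it binds.
At p = 3: qd = 64 - 4·3 = 52 and qs = 8·3 - 8 = 16.
Only 16 units reach the market. On the demand curve, the marginal buyer's willingness to pay at q = 16 is (64 - 16)/4 = 12.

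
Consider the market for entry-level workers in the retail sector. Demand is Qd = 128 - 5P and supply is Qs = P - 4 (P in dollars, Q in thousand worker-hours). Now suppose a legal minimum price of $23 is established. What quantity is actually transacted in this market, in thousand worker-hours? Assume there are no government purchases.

Setting quantity demanded equal to quantity supplied, 128 - 5P = P - 4, gives P* = 22 and Q* = 18.
Since 23 > 22, the floor is binding.
At P = 23: Qd = 128 - 5·23 = 13 and Qs = 23 - 4 = 19.
The quantity actually transacted is the short side, demand: 13.

13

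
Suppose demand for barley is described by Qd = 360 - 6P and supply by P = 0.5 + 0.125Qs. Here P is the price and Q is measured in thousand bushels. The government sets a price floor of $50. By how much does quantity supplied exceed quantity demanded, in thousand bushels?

Rearranging supply gives Qs = 8P - 4. Equilibrium: 360 - 6P = 8P - 4, so 364 = 14P and P* = 26, Q* = 204.
The floor of 50 is above the equilibrium price 26, so it binds.
At P = 50: Qd = 360 - 6·50 = 60 and Qs = 8·50 - 4 = 396.
Surplus = Qs - Qd = 396 - 60 = 336.

336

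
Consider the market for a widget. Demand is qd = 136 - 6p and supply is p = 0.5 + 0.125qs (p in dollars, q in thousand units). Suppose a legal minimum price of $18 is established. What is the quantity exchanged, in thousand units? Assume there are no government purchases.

Rearranging supply gives qs = 8p - 4. Setting quantity demanded equal to quantity supplied, 136 - 6p = 8p - 4, gives p* = 10 and q* = 76.
Since 18 > 10, the floor is binding.
At p = 18: qd = 136 - 6·18 = 28 and qs = 8·18 - 4 = 140.
The quantity actually transacted is the short side, demand: 28.

28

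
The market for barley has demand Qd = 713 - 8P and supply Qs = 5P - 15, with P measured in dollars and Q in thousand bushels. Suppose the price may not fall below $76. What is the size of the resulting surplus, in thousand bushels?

In a free market, 713 - 8P = 5P - 15 gives the equilibrium P* = 56, Q* = 265.
Since 76 > 56, the floor is binding.
At P = 76: Qd = 713 - 8·76 = 105 and Qs = 5·76 - 15 = 365.
Surplus = Qs - Qd = 365 - 105 = 260.

260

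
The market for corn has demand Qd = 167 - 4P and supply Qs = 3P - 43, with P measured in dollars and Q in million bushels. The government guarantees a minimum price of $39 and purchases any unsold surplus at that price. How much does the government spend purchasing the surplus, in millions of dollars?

2457

Equilibrium: 167 - 4P = 3P - 43, so 210 = 7P and P* = 30, Q* = 47.
Since 39 > 30, the floor is binding.
At P = 39: Qd = 167 - 4·39 = 11 and Qs = 3·39 - 43 = 74.
Surplus = Qs - Qd = 63.
Government expenditure = surplus × support price = 63 × 39 = 2457.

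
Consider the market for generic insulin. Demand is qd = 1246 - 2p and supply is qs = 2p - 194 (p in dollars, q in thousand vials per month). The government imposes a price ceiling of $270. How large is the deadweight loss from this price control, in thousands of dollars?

16200

In a free market, 1246 - 2p = 2p - 194 gives the equilibrium p* = 360, q* = 526.
Because the ceiling (270) lies below the market-clearing price, it is binding.
At p = 270: qd = 1246 - 2·270 = 706 and qs = 2·270 - 194 = 346.
Quantity traded falls to 346. At q = 346 the demand price is (1246 - 346)/2 = 450 and the supply price is (194 + 346)/2 = 270.
Deadweight loss = ½ · (450 - 270) · (526 - 346) = ½ · 180 · 180 = 16200.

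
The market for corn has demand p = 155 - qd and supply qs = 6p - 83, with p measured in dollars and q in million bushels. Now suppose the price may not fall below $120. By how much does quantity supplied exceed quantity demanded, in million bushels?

602

Rearranging demand gives qd = 155 - p. Without the control the market clears where 155 - p = 6p - 83, i.e. p* = 34 and q* = 121.
Because the floor (120) lies above the market-clearing price, it is binding.
At p = 120: qd = 155 - 120 = 35 and qs = 6·120 - 83 = 637.
Surplus = qs - qd = 637 - 35 = 602.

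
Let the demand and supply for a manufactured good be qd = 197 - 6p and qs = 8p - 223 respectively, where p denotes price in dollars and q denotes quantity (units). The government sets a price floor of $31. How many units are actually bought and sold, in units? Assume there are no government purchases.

11

Equilibrium: 197 - 6p = 8p - 223, so 420 = 14p and p* = 30, q* = 17.
The floor of 31 is above the equilibrium price 30, so it binds.
At p = 31: qd = 197 - 6·31 = 11 and qs = 8·31 - 223 = 25.
The quantity actually transacted is the short side, demand: 11.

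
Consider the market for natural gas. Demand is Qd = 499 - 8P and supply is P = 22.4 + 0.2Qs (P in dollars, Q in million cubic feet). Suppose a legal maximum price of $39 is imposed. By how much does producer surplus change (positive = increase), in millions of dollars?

-824

Rearranging supply gives Qs = 5P - 112. Equilibrium: 499 - 8P = 5P - 112, so 611 = 13P and P* = 47, Q* = 123.
The ceiling of 39 is below the equilibrium price 47, so it binds.
At P = 39: Qd = 499 - 8·39 = 187 and Qs = 5·39 - 112 = 83.
Producer surplus without the control is ½ · (47 - 22.4) · 123 = 1512.9.
With the ceiling, producers sell 83 units at 39, so PS = ½ · (39 - 22.4) · 83 = 688.9.
Change in producer surplus = 688.9 - 1512.9 = -824.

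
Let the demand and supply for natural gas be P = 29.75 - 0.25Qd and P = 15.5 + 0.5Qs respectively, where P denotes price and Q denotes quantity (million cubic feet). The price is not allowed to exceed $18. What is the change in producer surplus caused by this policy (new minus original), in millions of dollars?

-84

Rearranging demand gives Qd = 119 - 4P; rearranging supply gives Qs = 2P - 31. Without the control the market clears where 119 - 4P = 2P - 31, i.e. P* = 25 and Q* = 19.
Since 18 < 25, the ceiling is binding.
At P = 18: Qd = 119 - 4·18 = 47 and Qs = 2·18 - 31 = 5.
Producer surplus without the control is ½ · (25 - 15.5) · 19 = 90.25.
With the ceiling, producers sell 5 units at 18, so PS = ½ · (18 - 15.5) · 5 = 6.25.
Change in producer surplus = 6.25 - 90.25 = -84.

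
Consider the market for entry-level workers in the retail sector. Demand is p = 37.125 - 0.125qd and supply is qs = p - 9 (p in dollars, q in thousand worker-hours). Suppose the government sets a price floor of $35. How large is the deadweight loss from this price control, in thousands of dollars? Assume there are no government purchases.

Rearranging demand gives qd = 297 - 8p. Equilibrium: 297 - 8p = p - 9, so 306 = 9p and p* = 34, q* = 25.
The floor of 35 is above the equilibrium price 34, so it binds.
At p = 35: qd = 297 - 8·35 = 17 and qs = 35 - 9 = 26.
Quantity traded falls to 17. At q = 17 the demand price is (297 - 17)/8 = 35 and the supply price is 9 + 17 = 26.
Deadweight loss = ½ · (35 - 26) · (25 - 17) = ½ · 9 · 8 = 36.

36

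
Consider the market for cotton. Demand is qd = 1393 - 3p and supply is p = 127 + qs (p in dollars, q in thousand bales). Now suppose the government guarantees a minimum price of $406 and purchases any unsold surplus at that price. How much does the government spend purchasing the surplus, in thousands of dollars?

42224

Rearranging supply gives qs = p - 127. Setting quantity demanded equal to quantity supplied, 1393 - 3p = p - 127, gives p* = 380 and q* = 253.
The floor of 406 is above the equilibrium price 380, so it binds.
At p = 406: qd = 1393 - 3·406 = 175 and qs = 406 - 127 = 279.
Surplus = qs - qd = 104.
Government expenditure = surplus × support price = 104 × 406 = 42224.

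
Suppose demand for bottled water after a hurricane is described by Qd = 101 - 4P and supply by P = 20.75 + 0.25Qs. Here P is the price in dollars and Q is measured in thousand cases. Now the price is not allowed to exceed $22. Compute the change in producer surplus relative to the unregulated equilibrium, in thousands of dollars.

Rearranging supply gives Qs = 4P - 83. Setting quantity demanded equal to quantity supplied, 101 - 4P = 4P - 83, gives P* = 23 and Q* = 9.
Since 22 < 23, the ceiling is binding.
At P = 22: Qd = 101 - 4·22 = 13 and Qs = 4·22 - 83 = 5.
Producer surplus without the control is ½ · (23 - 20.75) · 9 = 10.125.
With the ceiling, producers sell 5 units at 22, so PS = ½ · (22 - 20.75) · 5 = 3.125.
Change in producer surplus = 3.125 - 10.125 = -7.

-7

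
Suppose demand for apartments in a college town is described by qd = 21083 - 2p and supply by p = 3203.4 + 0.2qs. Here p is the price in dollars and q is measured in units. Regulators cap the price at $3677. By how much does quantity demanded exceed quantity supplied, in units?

Rearranging supply gives qs = 5p - 16017. Setting quantity demanded equal to quantity supplied, 21083 - 2p = 5p - 16017, gives p* = 5300 and q* = 10483.
Because the ceiling (3677) lies below the market-clearing price, it is binding.
At p = 3677: qd = 21083 - 2·3677 = 13729 and qs = 5·3677 - 16017 = 2368.
Shortage = qd - qs = 13729 - 2368 = 11361.

11361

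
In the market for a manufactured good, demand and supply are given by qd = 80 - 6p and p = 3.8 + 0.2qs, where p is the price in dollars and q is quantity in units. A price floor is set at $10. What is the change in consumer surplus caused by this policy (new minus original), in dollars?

Rearranging supply gives qs = 5p - 19. In a free market, 80 - 6p = 5p - 19 gives the equilibrium p* = 9, q* = 26.
Since 10 > 9, the floor is binding.
At p = 10: qd = 80 - 6·10 = 20 and qs = 5·10 - 19 = 31.
Consumer surplus without the control is ½ · (40/3 - 9) · 26 = 169/3.
With the floor, consumers buy 20 units at 10, so CS = ½ · (40/3 - 10) · 20 = 100/3.
Change in consumer surplus = 100/3 - 169/3 = -23.

-23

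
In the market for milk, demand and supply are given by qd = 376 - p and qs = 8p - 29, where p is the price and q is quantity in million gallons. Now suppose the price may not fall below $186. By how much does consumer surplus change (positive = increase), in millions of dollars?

-36730.5

In a free market, 376 - p = 8p - 29 gives the equilibrium p* = 45, q* = 331.
The floor of 186 is above the equilibrium price 45, so it binds.
At p = 186: qd = 376 - 186 = 190 and qs = 8·186 - 29 = 1459.
Consumer surplus without the control is ½ · (376 - 45) · 331 = 54780.5.
With the floor, consumers buy 190 units at 186, so CS = ½ · (376 - 186) · 190 = 18050.
Change in consumer surplus = 18050 - 54780.5 = -36730.5.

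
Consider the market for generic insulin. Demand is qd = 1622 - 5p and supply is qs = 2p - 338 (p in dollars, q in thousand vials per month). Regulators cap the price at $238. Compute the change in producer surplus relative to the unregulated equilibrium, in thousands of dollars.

In a free market, 1622 - 5p = 2p - 338 gives the equilibrium p* = 280, q* = 222.
Since 238 < 280, the ceiling is binding.
At p = 238: qd = 1622 - 5·238 = 432 and qs = 2·238 - 338 = 138.
Producer surplus without the control is ½ · (280 - 169) · 222 = 12321.
With the ceiling, producers sell 138 units at 238, so PS = ½ · (238 - 169) · 138 = 4761.
Change in producer surplus = 4761 - 12321 = -7560.

-7560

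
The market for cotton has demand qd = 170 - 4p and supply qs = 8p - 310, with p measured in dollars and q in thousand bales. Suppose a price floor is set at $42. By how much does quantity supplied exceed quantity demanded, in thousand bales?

Setting quantity demanded equal to quantity supplied, 170 - 4p = 8p - 310, gives p* = 40 and q* = 10.
Since 42 > 40, the floor is binding.
At p = 42: qd = 170 - 4·42 = 2 and qs = 8·42 - 310 = 26.
Surplus = qs - qd = 26 - 2 = 24.

24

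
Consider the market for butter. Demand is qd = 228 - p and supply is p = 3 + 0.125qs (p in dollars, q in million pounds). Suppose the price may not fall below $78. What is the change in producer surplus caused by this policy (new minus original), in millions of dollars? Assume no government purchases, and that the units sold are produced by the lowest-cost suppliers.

7343.75

Rearranging supply gives qs = 8p - 24. In a free market, 228 - p = 8p - 24 gives the equilibrium p* = 28, q* = 200.
Since 78 > 28, the floor is binding.
At p = 78: qd = 228 - 78 = 150 and qs = 8·78 - 24 = 600.
Producer surplus without the control is ½ · (28 - 3) · 200 = 2500.
With the floor, 150 units are sold at 78. The supply price at q = 150 is 21.75, so PS = ½ · [(78 - 3) + (78 - 21.75)] · 150 = 9843.75.
Change in producer surplus = 9843.75 - 2500 = 7343.75.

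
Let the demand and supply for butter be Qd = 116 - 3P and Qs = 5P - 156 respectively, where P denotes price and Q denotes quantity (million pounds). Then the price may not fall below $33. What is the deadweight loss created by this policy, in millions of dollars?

0

Setting quantity demanded equal to quantity supplied, 116 - 3P = 5P - 156, gives P* = 34 and Q* = 14.
Since 33 is below P* = 34, the floor does not bind and the free-market outcome prevails.
Since the control does not bind, no trades are prevented and deadweight loss is zero.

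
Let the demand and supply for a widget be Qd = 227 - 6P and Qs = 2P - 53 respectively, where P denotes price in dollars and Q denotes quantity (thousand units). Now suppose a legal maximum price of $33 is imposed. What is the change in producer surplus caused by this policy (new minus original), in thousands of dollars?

-30

Without the control the market clears where 227 - 6P = 2P - 53, i.e. P* = 35 and Q* = 17.
The ceiling of 33 is below the equilibrium price 35, so it binds.
At P = 33: Qd = 227 - 6·33 = 29 and Qs = 2·33 - 53 = 13.
Producer surplus without the control is ½ · (35 - 26.5) · 17 = 72.25.
With the ceiling, producers sell 13 units at 33, so PS = ½ · (33 - 26.5) · 13 = 42.25.
Change in producer surplus = 42.25 - 72.25 = -30.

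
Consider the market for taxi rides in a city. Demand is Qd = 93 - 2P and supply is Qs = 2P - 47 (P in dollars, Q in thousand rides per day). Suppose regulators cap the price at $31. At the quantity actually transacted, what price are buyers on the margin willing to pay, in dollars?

In a free market, 93 - 2P = 2P - 47 gives the equilibrium P* = 35, Q* = 23.
Since 31 < 35, the ceiling is binding.
At P = 31: Qd = 93 - 2·31 = 31 and Qs = 2·31 - 47 = 15.
Only 15 units reach the market. On the demand curve, the marginal buyer's willingness to pay at Q = 15 is (93 - 15)/2 = 39.

39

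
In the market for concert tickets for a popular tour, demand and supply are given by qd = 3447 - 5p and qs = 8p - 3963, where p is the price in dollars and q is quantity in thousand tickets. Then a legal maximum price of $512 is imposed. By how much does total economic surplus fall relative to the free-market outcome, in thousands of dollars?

34985.6

In a free market, 3447 - 5p = 8p - 3963 gives the equilibrium p* = 570, q* = 597.
Because the ceiling (512) lies below the market-clearing price, it is binding.
At p = 512: qd = 3447 - 5·512 = 887 and qs = 8·512 - 3963 = 133.
Quantity traded falls to 133. At q = 133 the demand price is (3447 - 133)/5 = 662.8 and the supply price is (3963 + 133)/8 = 512.
Deadweight loss = ½ · (662.8 - 512) · (597 - 133) = ½ · 150.8 · 464 = 34985.6.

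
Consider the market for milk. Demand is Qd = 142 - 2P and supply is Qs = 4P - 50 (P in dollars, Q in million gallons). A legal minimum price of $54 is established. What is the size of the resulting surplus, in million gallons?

132

Setting quantity demanded equal to quantity supplied, 142 - 2P = 4P - 50, gives P* = 32 and Q* = 78.
The floor of 54 is above the equilibrium price 32, so it binds.
At P = 54: Qd = 142 - 2·54 = 34 and Qs = 4·54 - 50 = 166.
Surplus = Qs - Qd = 166 - 34 = 132.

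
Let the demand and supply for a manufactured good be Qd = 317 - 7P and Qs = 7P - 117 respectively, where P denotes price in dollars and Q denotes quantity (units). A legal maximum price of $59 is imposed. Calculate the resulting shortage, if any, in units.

0

Setting quantity demanded equal to quantity supplied, 317 - 7P = 7P - 117, gives P* = 31 and Q* = 100.
Since 59 is above P* = 31, the ceiling does not bind and the free-market outcome prevails.
Since the control does not bind, there is no shortage.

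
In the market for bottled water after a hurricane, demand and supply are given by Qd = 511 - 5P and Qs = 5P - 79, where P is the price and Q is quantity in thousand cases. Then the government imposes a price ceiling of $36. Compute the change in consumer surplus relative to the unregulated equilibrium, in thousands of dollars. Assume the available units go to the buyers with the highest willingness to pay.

1000.5

Setting quantity demanded equal to quantity supplied, 511 - 5P = 5P - 79, gives P* = 59 and Q* = 216.
Because the ceiling (36) lies below the market-clearing price, it is binding.
At P = 36: Qd = 511 - 5·36 = 331 and Qs = 5·36 - 79 = 101.
Consumer surplus without the control is ½ · (102.2 - 59) · 216 = 4665.6.
With the ceiling, 101 units are sold at 36 (assume they go to the highest-value buyers). The demand price at Q = 101 is 82, so CS = ½ · [(102.2 - 36) + (82 - 36)] · 101 = 5666.1.
Change in consumer surplus = 5666.1 - 4665.6 = 1000.5.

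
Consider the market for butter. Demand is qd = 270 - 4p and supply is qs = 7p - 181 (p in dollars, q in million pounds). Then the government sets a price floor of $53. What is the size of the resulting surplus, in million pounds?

Without the control the market clears where 270 - 4p = 7p - 181, i.e. p* = 41 and q* = 106.
Since 53 > 41, the floor is binding.
At p = 53: qd = 270 - 4·53 = 58 and qs = 7·53 - 181 = 190.
Surplus = qs - qd = 190 - 58 = 132.

132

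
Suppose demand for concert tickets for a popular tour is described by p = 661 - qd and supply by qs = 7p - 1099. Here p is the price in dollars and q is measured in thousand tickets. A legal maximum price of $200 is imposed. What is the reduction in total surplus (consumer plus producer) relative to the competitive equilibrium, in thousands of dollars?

Rearranging demand gives qd = 661 - p. Without the control the market clears where 661 - p = 7p - 1099, i.e. p* = 220 and q* = 441.
Since 200 < 220, the ceiling is binding.
At p = 200: qd = 661 - 200 = 461 and qs = 7·200 - 1099 = 301.
Quantity traded falls to 301. At q = 301 the demand price is 661 - 301 = 360 and the supply price is (1099 + 301)/7 = 200.
Deadweight loss = ½ · (360 - 200) · (441 - 301) = ½ · 160 · 140 = 11200.

11200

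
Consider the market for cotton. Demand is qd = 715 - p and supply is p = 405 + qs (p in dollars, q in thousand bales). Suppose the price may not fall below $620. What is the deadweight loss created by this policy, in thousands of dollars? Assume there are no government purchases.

3600

Rearranging supply gives qs = p - 405. Without the control the market clears where 715 - p = p - 405, i.e. p* = 560 and q* = 155.
The floor of 620 is above the equilibrium price 560, so it binds.
At p = 620: qd = 715 - 620 = 95 and qs = 620 - 405 = 215.
Quantity traded falls to 95. At q = 95 the demand price is 715 - 95 = 620 and the supply price is 405 + 95 = 500.
Deadweight loss = ½ · (620 - 500) · (155 - 95) = ½ · 120 · 60 = 3600.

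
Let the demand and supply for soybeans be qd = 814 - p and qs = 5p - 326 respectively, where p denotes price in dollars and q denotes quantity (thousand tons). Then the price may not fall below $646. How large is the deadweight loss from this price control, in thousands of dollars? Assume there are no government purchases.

124761.6

In a free market, 814 - p = 5p - 326 gives the equilibrium p* = 190, q* = 624.
Because the floor (646) lies above the market-clearing price, it is binding.
At p = 646: qd = 814 - 646 = 168 and qs = 5·646 - 326 = 2904.
Quantity traded falls to 168. At q = 168 the demand price is 814 - 168 = 646 and the supply price is (326 + 168)/5 = 98.8.
Deadweight loss = ½ · (646 - 98.8) · (624 - 168) = ½ · 547.2 · 456 = 124761.6.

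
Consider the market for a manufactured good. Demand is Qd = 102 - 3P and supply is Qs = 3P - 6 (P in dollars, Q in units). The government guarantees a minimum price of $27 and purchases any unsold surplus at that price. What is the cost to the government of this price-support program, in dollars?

Setting quantity demanded equal to quantity supplied, 102 - 3P = 3P - 6, gives P* = 18 and Q* = 48.
The floor of 27 is above the equilibrium price 18, so it binds.
At P = 27: Qd = 102 - 3·27 = 21 and Qs = 3·27 - 6 = 75.
Surplus = Qs - Qd = 54.
Government expenditure = surplus × support price = 54 × 27 = 1458.

1458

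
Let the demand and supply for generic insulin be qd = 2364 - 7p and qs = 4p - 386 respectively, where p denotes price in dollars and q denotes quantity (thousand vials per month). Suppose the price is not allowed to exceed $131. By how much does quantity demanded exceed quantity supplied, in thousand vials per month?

1309

Equilibrium: 2364 - 7p = 4p - 386, so 2750 = 11p and p* = 250, q* = 614.
The ceiling of 131 is below the equilibrium price 250, so it binds.
At p = 131: qd = 2364 - 7·131 = 1447 and qs = 4·131 - 386 = 138.
Shortage = qd - qs = 1447 - 138 = 1309.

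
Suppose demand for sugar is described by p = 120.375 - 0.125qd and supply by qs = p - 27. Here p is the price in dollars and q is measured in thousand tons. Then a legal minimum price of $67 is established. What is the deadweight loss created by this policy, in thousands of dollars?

Rearranging demand gives qd = 963 - 8p. In a free market, 963 - 8p = p - 27 gives the equilibrium p* = 110, q* = 83.
Since 67 is below p* = 110, the floor does not bind and the free-market outcome prevails.
Since the control does not bind, no trades are prevented and deadweight loss is zero.

0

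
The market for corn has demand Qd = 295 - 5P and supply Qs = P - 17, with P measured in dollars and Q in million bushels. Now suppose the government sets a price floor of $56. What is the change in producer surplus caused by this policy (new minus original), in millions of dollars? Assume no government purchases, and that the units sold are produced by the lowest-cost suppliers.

-140

Without the control the market clears where 295 - 5P = P - 17, i.e. P* = 52 and Q* = 35.
The floor of 56 is above the equilibrium price 52, so it binds.
At P = 56: Qd = 295 - 5·56 = 15 and Qs = 56 - 17 = 39.
Producer surplus without the control is ½ · (52 - 17) · 35 = 612.5.
With the floor, 15 units are sold at 56. The supply price at Q = 15 is 32, so PS = ½ · [(56 - 17) + (56 - 32)] · 15 = 472.5.
Change in producer surplus = 472.5 - 612.5 = -140.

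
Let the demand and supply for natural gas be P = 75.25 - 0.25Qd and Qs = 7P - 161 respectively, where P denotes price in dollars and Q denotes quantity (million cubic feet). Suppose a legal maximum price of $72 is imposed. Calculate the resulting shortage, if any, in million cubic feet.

0

Rearranging demand gives Qd = 301 - 4P. In a free market, 301 - 4P = 7P - 161 gives the equilibrium P* = 42, Q* = 133.
The ceiling of 72 is above the equilibrium price 42, so it is not binding; the market clears at P* = 42, Q* = 133.
Since the control does not bind, there is no shortage.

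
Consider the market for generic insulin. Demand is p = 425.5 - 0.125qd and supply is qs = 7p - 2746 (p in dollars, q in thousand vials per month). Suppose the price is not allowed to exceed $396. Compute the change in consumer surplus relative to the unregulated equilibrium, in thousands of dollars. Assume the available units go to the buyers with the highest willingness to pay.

-236.25

Rearranging demand gives qd = 3404 - 8p. Equilibrium: 3404 - 8p = 7p - 2746, so 6150 = 15p and p* = 410, q* = 124.
Since 396 < 410, the ceiling is binding.
At p = 396: qd = 3404 - 8·396 = 236 and qs = 7·396 - 2746 = 26.
Consumer surplus without the control is ½ · (425.5 - 410) · 124 = 961.
With the ceiling, 26 units are sold at 396 (assume they go to the highest-value buyers). The demand price at q = 26 is 422.25, so CS = ½ · [(425.5 - 396) + (422.25 - 396)] · 26 = 724.75.
Change in consumer surplus = 724.75 - 961 = -236.25.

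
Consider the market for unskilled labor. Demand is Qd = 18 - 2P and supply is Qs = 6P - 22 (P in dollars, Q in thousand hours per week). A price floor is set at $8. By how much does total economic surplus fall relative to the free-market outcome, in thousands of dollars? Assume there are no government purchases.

In a free market, 18 - 2P = 6P - 22 gives the equilibrium P* = 5, Q* = 8.
Since 8 > 5, the floor is binding.
At P = 8: Qd = 18 - 2·8 = 2 and Qs = 6·8 - 22 = 26.
Quantity traded falls to 2. At Q = 2 the demand price is (18 - 2)/2 = 8 and the supply price is (22 + 2)/6 = 4.
Deadweight loss = ½ · (8 - 4) · (8 - 2) = ½ · 4 · 6 = 12.

12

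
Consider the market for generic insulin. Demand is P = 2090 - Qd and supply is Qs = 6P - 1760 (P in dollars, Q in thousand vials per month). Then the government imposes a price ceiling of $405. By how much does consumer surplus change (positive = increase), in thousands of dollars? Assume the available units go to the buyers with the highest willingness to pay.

Rearranging demand gives Qd = 2090 - P. Without the control the market clears where 2090 - P = 6P - 1760, i.e. P* = 550 and Q* = 1540.
The ceiling of 405 is below the equilibrium price 550, so it binds.
At P = 405: Qd = 2090 - 405 = 1685 and Qs = 6·405 - 1760 = 670.
Consumer surplus without the control is ½ · (2090 - 550) · 1540 = 1185800.
With the ceiling, 670 units are sold at 405 (assume they go to the highest-value buyers). The demand price at Q = 670 is 1420, so CS = ½ · [(2090 - 405) + (1420 - 405)] · 670 = 904500.
Change in consumer surplus = 904500 - 1185800 = -281300.

-281300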